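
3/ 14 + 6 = 87/ 14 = 6.21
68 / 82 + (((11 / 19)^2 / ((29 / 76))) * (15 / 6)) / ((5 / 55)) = 564444 / 22591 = 24.99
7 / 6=1.17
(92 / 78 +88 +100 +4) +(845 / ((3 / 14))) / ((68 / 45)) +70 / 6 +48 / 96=622094 / 221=2814.90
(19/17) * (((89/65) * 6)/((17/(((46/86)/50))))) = 116679/20193875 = 0.01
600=600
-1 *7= -7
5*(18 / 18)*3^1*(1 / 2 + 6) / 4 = 195 / 8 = 24.38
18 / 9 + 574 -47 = 529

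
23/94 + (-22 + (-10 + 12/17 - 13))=-44.05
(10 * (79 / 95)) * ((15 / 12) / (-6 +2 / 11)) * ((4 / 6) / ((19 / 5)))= -21725 / 69312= -0.31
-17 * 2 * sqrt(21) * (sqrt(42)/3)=-238 * sqrt(2)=-336.58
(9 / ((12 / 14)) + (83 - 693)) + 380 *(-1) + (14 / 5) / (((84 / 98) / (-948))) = -4076.30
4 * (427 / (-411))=-1708 / 411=-4.16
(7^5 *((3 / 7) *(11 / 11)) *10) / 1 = 72030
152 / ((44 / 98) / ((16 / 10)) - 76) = -29792 / 14841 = -2.01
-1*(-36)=36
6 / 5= 1.20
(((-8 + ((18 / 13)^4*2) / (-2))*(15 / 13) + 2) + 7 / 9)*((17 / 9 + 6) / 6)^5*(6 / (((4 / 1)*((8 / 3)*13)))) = -64474704190230565 / 35460829925254656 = -1.82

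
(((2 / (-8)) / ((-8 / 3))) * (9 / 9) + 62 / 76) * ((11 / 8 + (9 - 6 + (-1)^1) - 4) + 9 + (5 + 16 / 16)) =13.07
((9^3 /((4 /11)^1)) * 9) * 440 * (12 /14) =47632860 /7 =6804694.29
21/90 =7/30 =0.23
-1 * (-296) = 296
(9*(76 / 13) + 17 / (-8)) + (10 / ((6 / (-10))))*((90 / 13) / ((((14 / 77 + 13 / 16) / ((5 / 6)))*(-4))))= 54357 / 728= 74.67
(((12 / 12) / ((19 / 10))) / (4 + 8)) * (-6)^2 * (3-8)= -150 / 19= -7.89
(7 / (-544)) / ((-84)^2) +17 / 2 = 4660991 / 548352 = 8.50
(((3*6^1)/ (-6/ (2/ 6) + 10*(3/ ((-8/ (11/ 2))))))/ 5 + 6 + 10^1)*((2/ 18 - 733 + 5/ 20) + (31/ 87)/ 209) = -327390214144/ 28092735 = -11653.91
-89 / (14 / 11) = -979 / 14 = -69.93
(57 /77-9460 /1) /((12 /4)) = -728363 /231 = -3153.09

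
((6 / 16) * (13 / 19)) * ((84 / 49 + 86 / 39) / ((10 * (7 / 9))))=963 / 7448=0.13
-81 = -81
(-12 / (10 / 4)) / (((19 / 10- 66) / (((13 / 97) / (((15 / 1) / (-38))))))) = -7904 / 310885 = -0.03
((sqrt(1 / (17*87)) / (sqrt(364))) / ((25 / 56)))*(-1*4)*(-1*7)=112*sqrt(134589) / 480675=0.09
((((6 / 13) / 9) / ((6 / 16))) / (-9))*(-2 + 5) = -0.05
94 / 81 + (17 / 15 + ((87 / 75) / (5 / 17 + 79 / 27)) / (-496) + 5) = 10826631569 / 1484503200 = 7.29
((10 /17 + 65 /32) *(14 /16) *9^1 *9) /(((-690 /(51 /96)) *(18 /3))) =-17955 /753664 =-0.02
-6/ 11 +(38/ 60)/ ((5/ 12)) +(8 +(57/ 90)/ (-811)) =12008243/ 1338150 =8.97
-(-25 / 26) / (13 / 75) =1875 / 338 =5.55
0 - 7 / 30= -7 / 30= -0.23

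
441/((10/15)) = 1323/2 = 661.50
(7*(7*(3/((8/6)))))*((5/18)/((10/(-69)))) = -3381/16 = -211.31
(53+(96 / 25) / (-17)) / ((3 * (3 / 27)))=67287 / 425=158.32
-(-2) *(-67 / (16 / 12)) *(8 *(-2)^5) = 25728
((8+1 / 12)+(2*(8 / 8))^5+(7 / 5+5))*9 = 8367 / 20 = 418.35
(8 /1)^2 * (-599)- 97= -38433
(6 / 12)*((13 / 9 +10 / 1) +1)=56 / 9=6.22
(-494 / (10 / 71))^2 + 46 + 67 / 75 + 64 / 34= 15684927008 / 1275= 12301903.54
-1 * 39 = -39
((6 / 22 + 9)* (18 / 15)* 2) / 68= 18 / 55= 0.33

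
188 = 188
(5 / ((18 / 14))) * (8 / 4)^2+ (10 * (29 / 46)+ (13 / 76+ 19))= 645499 / 15732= 41.03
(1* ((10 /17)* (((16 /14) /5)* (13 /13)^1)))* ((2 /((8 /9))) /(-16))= -0.02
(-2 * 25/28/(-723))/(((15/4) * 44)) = 5/334026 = 0.00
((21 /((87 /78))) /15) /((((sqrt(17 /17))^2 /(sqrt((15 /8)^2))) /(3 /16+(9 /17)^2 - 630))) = -794691261 /536384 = -1481.57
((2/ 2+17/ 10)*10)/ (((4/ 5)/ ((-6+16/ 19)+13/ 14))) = -151875/ 1064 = -142.74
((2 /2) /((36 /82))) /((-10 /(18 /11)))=-41 /110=-0.37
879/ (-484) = -879/ 484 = -1.82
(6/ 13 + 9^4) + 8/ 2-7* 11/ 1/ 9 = 767158/ 117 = 6556.91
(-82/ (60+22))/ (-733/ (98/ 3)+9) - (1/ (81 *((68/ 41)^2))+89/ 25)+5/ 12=-12633621499/ 4110620400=-3.07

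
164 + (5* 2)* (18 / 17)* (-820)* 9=-1325612 / 17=-77977.18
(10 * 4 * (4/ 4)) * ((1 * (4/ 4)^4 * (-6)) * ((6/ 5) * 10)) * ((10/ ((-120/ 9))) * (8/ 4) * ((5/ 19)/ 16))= 71.05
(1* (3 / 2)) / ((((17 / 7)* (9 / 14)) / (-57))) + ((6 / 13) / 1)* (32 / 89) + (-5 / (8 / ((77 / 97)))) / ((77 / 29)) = -836200733 / 15263144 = -54.79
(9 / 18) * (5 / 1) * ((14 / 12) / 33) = 35 / 396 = 0.09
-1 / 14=-0.07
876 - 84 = 792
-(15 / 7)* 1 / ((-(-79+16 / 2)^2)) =15 / 35287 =0.00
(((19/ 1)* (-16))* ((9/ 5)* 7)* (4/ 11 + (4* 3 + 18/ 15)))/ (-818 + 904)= -7143696/ 11825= -604.12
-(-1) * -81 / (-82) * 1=81 / 82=0.99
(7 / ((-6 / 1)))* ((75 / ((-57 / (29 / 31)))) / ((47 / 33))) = 55825 / 55366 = 1.01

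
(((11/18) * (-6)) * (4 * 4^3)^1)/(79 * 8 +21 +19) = -88/63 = -1.40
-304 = -304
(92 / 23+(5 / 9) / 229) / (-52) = -8249 / 107172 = -0.08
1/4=0.25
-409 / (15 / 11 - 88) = 4499 / 953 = 4.72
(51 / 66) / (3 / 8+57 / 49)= 3332 / 6633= 0.50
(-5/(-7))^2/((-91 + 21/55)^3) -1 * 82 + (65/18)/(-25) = -22424403278709539/272987458168320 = -82.14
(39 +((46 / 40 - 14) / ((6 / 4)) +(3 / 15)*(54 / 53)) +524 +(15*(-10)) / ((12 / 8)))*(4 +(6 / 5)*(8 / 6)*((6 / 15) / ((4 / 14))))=18794698 / 6625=2836.94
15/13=1.15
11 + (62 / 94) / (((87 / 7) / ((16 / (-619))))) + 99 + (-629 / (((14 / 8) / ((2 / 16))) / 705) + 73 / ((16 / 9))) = -8936374048195 / 283482192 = -31523.58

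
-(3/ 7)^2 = -9/ 49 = -0.18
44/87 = 0.51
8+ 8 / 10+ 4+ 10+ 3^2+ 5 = 36.80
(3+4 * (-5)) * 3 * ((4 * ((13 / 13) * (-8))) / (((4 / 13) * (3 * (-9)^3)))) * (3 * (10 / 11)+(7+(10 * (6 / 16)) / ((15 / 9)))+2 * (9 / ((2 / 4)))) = -933062 / 8019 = -116.36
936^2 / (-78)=-11232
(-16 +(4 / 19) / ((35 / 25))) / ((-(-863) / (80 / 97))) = -168640 / 11133563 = -0.02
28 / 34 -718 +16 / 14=-85208 / 119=-716.03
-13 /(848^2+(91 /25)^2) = -8125 /449448281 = -0.00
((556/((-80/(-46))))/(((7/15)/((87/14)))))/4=834417/784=1064.31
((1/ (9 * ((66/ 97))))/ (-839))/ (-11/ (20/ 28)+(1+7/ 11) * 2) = 485/ 30219102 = 0.00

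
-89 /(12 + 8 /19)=-1691 /236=-7.17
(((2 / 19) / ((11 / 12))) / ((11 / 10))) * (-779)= -9840 / 121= -81.32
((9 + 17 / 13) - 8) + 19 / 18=787 / 234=3.36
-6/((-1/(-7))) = -42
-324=-324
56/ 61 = 0.92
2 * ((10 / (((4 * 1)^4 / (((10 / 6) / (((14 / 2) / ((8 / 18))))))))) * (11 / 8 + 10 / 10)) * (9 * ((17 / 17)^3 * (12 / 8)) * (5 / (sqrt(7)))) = 2375 * sqrt(7) / 12544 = 0.50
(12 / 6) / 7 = 2 / 7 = 0.29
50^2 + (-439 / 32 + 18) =80137 / 32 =2504.28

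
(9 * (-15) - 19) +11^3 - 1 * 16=1161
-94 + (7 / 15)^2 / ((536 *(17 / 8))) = -24089801 / 256275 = -94.00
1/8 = 0.12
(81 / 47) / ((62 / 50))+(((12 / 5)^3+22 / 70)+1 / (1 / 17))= 41469297 / 1274875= 32.53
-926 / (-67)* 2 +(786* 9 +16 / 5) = 2380122 / 335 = 7104.84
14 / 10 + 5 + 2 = 42 / 5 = 8.40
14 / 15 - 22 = -316 / 15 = -21.07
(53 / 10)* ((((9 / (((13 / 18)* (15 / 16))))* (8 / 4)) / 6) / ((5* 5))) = 0.94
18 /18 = 1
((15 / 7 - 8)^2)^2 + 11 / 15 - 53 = 40504031 / 36015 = 1124.64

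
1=1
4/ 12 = 1/ 3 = 0.33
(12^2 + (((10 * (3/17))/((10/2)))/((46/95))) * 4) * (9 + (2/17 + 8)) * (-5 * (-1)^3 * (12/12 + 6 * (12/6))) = 1086553260/6647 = 163465.21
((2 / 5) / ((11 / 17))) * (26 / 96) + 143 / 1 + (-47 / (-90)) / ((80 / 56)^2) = 3549727 / 24750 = 143.42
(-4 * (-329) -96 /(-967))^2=1619683838224 /935089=1732117.30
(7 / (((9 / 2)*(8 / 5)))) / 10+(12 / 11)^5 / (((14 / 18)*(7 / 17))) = 2796373805 / 568187928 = 4.92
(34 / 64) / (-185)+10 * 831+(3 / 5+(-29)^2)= 9151.60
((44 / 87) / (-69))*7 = -308 / 6003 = -0.05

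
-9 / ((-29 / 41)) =12.72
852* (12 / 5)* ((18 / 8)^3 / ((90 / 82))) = 2122119 / 100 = 21221.19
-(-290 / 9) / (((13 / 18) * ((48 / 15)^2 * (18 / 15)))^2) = 2265625 / 5537792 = 0.41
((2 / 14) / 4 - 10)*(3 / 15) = -1.99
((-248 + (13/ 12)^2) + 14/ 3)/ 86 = -34871/ 12384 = -2.82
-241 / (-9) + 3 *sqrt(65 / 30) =sqrt(78) / 2 + 241 / 9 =31.19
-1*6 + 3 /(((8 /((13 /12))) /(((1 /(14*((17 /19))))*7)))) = -6281 /1088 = -5.77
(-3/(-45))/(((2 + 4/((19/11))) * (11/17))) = 0.02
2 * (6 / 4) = 3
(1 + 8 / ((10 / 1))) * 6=54 / 5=10.80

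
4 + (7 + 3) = 14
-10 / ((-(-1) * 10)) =-1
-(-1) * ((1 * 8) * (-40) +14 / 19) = -6066 / 19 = -319.26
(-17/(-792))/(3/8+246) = 17/195129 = 0.00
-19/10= -1.90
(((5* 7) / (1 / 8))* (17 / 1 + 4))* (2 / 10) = 1176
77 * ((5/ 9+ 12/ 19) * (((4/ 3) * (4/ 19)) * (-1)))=-250096/ 9747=-25.66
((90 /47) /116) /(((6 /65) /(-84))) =-20475 /1363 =-15.02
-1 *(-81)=81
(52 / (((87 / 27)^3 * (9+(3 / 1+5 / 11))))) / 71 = 416988 / 237231803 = 0.00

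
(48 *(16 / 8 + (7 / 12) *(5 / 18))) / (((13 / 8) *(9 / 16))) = 119552 / 1053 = 113.53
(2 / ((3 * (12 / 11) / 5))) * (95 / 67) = 5225 / 1206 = 4.33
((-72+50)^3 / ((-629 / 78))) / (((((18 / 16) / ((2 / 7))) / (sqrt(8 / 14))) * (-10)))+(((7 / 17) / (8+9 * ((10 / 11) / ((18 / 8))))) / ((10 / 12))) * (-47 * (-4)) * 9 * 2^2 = 262.04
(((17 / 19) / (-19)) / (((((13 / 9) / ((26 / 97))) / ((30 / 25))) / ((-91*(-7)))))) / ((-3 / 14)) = 5457816 / 175085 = 31.17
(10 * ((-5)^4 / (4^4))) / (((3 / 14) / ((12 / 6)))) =21875 / 96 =227.86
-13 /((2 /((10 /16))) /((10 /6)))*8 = -325 /6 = -54.17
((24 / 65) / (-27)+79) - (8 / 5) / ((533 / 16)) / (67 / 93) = 126823493 / 1606995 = 78.92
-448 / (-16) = 28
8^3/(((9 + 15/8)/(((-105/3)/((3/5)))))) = -716800/261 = -2746.36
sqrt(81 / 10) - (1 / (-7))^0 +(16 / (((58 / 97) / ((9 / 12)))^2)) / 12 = 14771 / 13456 +9*sqrt(10) / 10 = 3.94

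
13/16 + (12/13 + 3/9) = 1291/624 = 2.07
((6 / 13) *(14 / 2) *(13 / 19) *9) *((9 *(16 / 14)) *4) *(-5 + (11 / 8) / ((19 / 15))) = -1156680 / 361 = -3204.10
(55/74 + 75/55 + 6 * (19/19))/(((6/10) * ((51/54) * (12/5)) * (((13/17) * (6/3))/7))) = 1154825/42328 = 27.28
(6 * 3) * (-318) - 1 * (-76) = -5648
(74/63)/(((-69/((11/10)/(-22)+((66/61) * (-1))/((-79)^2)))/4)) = 28269554/8274536235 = 0.00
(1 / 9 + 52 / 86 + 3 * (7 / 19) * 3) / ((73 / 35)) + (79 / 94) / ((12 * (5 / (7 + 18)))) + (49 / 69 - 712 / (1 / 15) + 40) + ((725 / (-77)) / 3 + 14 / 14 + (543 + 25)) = -3599752919915125 / 357432330024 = -10071.15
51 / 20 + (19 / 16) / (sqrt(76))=sqrt(19) / 32 + 51 / 20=2.69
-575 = -575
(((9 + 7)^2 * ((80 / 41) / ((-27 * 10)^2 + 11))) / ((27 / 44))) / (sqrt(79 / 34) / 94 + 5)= 1353590374400 / 606192753470517- 84705280 * sqrt(2686) / 606192753470517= 0.00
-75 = -75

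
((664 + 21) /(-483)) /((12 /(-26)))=8905 /2898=3.07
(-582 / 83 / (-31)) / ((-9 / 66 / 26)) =-110968 / 2573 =-43.13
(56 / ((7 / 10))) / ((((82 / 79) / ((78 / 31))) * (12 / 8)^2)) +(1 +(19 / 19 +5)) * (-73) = -1619803 / 3813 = -424.81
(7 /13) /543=0.00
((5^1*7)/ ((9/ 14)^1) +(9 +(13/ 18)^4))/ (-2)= -6688705/ 209952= -31.86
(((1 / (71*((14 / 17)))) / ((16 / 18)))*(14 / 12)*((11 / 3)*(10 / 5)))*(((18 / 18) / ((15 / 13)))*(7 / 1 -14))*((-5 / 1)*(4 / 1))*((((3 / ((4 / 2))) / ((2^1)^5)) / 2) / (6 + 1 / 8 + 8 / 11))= 187187 / 2740032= 0.07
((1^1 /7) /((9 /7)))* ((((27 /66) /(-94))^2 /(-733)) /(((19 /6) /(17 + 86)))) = -2781 /29780271224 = -0.00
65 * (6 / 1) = 390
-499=-499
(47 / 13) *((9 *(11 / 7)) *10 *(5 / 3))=77550 / 91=852.20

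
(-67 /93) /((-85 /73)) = 0.62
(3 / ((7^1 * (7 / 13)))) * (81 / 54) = 117 / 98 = 1.19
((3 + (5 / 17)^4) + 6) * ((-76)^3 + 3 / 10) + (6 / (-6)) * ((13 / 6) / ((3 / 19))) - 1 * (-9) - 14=-1748377738951 / 442170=-3954084.94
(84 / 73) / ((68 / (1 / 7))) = 3 / 1241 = 0.00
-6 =-6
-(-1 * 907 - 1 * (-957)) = -50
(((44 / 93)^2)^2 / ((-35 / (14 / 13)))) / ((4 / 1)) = -1874048 / 4862338065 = -0.00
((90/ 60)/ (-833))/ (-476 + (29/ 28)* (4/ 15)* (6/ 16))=20/ 5285623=0.00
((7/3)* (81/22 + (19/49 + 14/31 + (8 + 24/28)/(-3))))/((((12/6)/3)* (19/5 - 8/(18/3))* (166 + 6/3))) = 786395/59350368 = 0.01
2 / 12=1 / 6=0.17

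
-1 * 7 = -7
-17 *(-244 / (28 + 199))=4148 / 227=18.27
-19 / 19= -1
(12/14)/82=3/287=0.01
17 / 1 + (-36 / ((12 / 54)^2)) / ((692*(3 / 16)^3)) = -24707 / 173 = -142.82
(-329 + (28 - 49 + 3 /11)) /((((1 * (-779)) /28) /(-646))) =-3662344 /451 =-8120.50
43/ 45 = 0.96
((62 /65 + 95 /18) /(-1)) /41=-7291 /47970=-0.15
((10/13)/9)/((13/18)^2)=0.16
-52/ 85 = -0.61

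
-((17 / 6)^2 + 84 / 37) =-13717 / 1332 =-10.30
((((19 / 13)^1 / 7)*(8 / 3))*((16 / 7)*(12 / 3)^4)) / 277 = 622592 / 529347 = 1.18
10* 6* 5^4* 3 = 112500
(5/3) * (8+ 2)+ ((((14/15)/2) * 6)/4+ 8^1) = 761/30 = 25.37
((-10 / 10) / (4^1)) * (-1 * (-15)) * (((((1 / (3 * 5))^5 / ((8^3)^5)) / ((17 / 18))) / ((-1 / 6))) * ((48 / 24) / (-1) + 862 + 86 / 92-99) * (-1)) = -11683 / 17196361858416640000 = -0.00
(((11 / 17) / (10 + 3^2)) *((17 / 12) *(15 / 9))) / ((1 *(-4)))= -55 / 2736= -0.02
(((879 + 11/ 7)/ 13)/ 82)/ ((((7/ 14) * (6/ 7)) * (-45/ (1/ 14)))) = -1541/ 503685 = -0.00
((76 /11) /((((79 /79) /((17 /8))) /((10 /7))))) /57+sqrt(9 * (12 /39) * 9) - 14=-3149 /231+18 * sqrt(13) /13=-8.64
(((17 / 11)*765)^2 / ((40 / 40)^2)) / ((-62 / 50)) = -1127232.90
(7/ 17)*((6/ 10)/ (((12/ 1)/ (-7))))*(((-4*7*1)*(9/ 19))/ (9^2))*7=0.17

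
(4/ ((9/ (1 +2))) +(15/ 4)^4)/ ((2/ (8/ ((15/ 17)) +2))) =1101.62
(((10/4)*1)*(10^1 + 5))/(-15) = -5/2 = -2.50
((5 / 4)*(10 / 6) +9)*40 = 1330 / 3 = 443.33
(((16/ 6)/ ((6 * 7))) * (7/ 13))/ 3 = 4/ 351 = 0.01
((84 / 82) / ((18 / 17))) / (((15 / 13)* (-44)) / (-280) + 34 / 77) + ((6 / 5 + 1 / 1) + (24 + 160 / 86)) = 22710901 / 766905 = 29.61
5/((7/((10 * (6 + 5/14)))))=2225/49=45.41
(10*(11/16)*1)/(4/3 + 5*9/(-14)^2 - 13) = -1617/2690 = -0.60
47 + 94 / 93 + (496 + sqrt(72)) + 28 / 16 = 554.25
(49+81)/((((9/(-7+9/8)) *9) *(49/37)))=-113035/15876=-7.12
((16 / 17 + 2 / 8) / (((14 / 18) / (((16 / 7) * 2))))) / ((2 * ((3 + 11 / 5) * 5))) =1458 / 10829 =0.13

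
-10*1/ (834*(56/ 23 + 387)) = -115/ 3735069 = -0.00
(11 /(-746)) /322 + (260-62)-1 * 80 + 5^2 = 34350305 /240212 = 143.00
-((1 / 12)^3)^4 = -1 / 8916100448256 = -0.00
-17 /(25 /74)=-1258 /25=-50.32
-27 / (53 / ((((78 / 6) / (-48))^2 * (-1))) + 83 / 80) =365040 / 9754933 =0.04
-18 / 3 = -6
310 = 310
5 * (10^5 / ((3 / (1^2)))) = 500000 / 3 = 166666.67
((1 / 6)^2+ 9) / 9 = 325 / 324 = 1.00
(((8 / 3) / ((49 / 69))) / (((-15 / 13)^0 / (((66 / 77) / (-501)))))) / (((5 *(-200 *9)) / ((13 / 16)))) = 299 / 515529000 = 0.00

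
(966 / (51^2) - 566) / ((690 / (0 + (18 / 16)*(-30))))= 27.67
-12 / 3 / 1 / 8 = -1 / 2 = -0.50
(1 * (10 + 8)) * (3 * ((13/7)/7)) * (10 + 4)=1404/7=200.57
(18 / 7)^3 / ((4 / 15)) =21870 / 343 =63.76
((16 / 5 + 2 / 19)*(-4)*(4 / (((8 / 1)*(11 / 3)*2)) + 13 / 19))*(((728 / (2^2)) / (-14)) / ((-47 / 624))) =-1716.88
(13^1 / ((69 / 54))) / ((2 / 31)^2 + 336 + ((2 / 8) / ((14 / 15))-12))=12592944 / 401373529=0.03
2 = 2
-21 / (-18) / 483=1 / 414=0.00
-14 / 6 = -7 / 3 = -2.33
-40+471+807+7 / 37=45813 / 37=1238.19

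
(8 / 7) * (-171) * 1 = -1368 / 7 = -195.43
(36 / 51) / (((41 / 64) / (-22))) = -16896 / 697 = -24.24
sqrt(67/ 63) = sqrt(469)/ 21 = 1.03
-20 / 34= -10 / 17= -0.59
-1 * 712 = -712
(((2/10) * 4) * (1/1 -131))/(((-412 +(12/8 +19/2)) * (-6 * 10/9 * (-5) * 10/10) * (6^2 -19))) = 78/170425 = 0.00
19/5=3.80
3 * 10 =30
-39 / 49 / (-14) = 39 / 686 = 0.06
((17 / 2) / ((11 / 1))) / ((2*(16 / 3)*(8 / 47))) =2397 / 5632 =0.43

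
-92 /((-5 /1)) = 92 /5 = 18.40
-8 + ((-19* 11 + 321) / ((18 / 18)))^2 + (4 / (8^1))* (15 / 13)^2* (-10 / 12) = 8473961 / 676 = 12535.45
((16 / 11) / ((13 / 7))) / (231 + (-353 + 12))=-56 / 7865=-0.01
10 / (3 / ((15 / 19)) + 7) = 25 / 27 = 0.93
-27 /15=-9 /5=-1.80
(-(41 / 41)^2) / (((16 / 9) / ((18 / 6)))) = -27 / 16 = -1.69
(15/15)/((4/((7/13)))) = 7/52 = 0.13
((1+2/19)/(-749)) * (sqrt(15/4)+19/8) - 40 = -34243/856 - 3 * sqrt(15)/4066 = -40.01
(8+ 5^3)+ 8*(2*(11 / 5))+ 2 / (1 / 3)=174.20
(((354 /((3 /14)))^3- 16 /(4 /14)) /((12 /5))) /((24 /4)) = 939266615 /3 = 313088871.67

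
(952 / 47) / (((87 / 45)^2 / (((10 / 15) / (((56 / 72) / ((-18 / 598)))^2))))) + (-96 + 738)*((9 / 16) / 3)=23822101932507 / 197890186312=120.38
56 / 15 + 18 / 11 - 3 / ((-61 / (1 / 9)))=54101 / 10065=5.38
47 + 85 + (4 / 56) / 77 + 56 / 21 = 435515 / 3234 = 134.67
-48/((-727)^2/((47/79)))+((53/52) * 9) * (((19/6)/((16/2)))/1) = 3.63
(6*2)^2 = 144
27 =27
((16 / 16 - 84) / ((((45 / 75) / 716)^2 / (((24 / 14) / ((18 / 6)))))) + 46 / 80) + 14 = -170201755271 / 2520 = -67540379.08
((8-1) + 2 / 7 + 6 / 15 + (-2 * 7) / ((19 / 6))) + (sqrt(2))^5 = 8.92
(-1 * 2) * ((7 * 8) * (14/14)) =-112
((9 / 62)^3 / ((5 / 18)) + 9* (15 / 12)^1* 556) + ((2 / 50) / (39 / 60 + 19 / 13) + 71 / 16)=8190016914613 / 1308420720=6259.47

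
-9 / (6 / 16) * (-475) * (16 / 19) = 9600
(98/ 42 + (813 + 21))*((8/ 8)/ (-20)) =-2509/ 60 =-41.82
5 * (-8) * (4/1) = -160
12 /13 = 0.92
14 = 14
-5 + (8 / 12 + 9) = 14 / 3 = 4.67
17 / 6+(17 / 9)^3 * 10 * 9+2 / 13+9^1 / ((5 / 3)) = 6475217 / 10530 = 614.93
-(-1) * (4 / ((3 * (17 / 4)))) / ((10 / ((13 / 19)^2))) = 1352 / 92055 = 0.01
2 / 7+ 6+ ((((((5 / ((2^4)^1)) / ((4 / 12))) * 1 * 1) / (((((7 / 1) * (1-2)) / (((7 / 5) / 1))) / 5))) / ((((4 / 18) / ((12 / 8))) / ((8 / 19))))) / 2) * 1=10541 / 2128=4.95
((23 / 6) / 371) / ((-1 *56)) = -23 / 124656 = -0.00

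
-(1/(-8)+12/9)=-29/24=-1.21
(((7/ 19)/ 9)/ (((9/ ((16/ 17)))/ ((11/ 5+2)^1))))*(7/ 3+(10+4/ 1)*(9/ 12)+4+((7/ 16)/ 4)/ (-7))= 158221/ 523260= 0.30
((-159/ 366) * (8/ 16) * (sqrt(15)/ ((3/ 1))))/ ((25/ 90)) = -159 * sqrt(15)/ 610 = -1.01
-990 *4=-3960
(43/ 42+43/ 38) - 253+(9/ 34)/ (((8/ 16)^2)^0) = -3399367/ 13566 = -250.58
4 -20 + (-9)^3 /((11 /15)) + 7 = -1003.09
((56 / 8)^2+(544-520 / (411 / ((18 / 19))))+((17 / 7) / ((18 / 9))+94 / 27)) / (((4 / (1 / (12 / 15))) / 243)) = 26411122215 / 583072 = 45296.50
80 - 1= 79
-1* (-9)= 9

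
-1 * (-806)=806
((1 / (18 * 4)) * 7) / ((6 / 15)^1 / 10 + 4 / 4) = 175 / 1872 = 0.09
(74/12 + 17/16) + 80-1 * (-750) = 40187/48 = 837.23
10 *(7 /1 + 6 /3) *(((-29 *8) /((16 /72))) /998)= -46980 /499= -94.15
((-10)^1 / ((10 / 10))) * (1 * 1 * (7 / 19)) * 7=-25.79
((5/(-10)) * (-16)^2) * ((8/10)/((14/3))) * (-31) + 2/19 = 452422/665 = 680.33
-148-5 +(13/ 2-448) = -1189/ 2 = -594.50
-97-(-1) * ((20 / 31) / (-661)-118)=-4405585 / 20491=-215.00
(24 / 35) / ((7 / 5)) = 24 / 49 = 0.49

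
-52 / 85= -0.61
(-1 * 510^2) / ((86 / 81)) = -244977.91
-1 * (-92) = 92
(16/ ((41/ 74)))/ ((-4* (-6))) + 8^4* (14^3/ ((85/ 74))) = 102301249828/ 10455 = 9784911.51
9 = 9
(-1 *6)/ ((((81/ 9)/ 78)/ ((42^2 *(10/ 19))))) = -917280/ 19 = -48277.89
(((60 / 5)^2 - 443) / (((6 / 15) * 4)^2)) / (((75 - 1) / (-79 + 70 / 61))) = 35498775 / 288896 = 122.88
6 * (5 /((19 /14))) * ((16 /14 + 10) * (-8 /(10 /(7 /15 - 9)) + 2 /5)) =169104 /95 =1780.04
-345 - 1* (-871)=526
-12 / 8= -1.50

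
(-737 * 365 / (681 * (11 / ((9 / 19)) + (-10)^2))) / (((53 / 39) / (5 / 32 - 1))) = 849786795 / 426956128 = 1.99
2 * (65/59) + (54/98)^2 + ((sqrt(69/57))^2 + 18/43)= 478698326/115735403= 4.14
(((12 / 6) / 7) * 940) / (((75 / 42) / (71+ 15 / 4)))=56212 / 5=11242.40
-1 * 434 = -434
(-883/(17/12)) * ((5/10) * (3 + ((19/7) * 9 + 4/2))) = -1091388/119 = -9171.33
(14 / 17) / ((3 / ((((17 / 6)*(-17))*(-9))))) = 119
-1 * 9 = -9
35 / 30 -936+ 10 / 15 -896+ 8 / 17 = -186629 / 102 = -1829.70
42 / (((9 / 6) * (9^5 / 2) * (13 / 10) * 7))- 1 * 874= -874.00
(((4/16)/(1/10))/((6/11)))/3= 55/36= 1.53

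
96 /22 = 48 /11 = 4.36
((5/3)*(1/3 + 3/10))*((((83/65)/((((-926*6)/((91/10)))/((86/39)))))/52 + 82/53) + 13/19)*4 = 632930474519/67182874200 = 9.42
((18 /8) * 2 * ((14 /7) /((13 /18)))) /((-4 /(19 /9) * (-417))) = 57 /3614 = 0.02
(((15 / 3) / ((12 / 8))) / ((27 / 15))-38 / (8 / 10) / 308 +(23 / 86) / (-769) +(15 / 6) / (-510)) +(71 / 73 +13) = 10691558358991 / 682513196904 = 15.66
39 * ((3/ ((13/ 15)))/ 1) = 135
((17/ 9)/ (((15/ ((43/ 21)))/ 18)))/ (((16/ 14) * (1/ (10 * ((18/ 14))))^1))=731/ 14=52.21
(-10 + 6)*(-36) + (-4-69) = 71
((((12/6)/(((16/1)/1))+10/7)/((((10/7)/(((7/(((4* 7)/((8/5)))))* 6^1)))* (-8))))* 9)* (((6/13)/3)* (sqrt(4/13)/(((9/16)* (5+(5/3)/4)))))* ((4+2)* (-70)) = 526176* sqrt(13)/54925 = 34.54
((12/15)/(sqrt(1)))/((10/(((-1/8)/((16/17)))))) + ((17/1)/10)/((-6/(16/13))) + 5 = 289577/62400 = 4.64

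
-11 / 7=-1.57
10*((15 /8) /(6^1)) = 25 /8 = 3.12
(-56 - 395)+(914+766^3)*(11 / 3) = 1648004919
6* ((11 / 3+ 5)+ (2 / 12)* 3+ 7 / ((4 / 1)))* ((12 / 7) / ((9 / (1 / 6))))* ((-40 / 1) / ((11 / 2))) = -10480 / 693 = -15.12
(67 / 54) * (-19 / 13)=-1273 / 702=-1.81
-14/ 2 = -7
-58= -58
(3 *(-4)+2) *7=-70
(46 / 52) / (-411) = -23 / 10686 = -0.00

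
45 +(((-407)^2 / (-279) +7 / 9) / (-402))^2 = 16484486389 / 349428249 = 47.18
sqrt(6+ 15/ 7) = sqrt(399)/ 7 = 2.85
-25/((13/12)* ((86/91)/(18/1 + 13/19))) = -372750/817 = -456.24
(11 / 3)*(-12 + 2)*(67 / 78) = -3685 / 117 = -31.50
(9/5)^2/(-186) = -0.02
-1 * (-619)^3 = 237176659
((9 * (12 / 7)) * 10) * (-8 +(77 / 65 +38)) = 437832 / 91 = 4811.34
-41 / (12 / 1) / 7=-0.49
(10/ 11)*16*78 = 12480/ 11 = 1134.55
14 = 14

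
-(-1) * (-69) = -69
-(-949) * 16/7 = 15184/7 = 2169.14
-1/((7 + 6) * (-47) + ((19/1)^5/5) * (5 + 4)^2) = -5/200560964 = -0.00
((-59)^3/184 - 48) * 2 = -214211/92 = -2328.38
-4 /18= -2 /9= -0.22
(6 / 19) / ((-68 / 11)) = -33 / 646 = -0.05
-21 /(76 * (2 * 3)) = -7 /152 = -0.05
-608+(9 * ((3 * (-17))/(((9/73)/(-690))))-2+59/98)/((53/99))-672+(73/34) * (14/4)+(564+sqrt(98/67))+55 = 7 * sqrt(134)/67+847272145129/176596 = 4797800.40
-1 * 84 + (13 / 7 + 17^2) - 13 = 1357 / 7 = 193.86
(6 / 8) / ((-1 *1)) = -3 / 4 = -0.75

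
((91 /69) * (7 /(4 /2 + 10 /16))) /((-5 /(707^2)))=-363890072 /1035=-351584.61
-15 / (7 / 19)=-285 / 7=-40.71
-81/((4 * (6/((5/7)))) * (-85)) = 27/952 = 0.03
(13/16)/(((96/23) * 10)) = 299/15360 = 0.02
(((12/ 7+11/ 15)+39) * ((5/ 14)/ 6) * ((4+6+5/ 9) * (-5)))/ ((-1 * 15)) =103360/ 11907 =8.68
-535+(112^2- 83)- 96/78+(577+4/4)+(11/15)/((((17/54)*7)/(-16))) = 96667736/7735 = 12497.44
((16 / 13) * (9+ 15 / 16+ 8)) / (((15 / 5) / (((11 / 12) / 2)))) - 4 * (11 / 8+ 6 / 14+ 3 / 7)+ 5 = -3641 / 6552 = -0.56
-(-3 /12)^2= -1 /16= -0.06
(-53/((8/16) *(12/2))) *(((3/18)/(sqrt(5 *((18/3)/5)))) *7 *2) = -371 *sqrt(6)/54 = -16.83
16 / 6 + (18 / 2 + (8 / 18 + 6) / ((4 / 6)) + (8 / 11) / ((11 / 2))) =7792 / 363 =21.47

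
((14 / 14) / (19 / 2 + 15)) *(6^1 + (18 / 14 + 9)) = 228 / 343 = 0.66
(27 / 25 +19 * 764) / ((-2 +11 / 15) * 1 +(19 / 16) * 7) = 17420496 / 8455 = 2060.38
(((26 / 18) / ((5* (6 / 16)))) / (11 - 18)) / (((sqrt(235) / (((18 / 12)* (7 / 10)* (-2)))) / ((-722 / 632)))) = -4693* sqrt(235) / 4177125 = -0.02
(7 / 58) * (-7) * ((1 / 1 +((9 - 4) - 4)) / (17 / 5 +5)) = -35 / 174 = -0.20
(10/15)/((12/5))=5/18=0.28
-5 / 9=-0.56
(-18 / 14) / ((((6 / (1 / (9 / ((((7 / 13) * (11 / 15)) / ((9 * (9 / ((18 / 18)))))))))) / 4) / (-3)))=22 / 15795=0.00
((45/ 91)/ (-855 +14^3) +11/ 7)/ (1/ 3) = 115788/ 24557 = 4.72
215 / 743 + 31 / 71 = 38298 / 52753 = 0.73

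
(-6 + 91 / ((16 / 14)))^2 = 346921 / 64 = 5420.64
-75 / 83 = -0.90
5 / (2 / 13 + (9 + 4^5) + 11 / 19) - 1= -254097 / 255332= -1.00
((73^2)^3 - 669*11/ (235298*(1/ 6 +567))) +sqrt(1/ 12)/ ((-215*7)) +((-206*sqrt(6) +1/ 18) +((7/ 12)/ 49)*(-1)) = 151334225784.45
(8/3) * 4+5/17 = 559/51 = 10.96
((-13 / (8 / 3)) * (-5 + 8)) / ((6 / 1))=-39 / 16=-2.44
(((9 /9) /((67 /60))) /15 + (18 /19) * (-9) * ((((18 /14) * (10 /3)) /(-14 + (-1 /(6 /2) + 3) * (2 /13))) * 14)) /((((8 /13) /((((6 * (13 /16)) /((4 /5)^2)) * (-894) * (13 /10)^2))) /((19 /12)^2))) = -25710894182753 /14544896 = -1767691.85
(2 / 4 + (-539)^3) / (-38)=313181637 / 76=4120811.01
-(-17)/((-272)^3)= -1/1183744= -0.00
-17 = -17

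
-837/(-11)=837/11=76.09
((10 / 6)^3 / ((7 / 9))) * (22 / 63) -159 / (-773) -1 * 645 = -657291848 / 1022679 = -642.72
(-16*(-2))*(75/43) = 55.81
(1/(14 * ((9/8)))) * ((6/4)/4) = 0.02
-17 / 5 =-3.40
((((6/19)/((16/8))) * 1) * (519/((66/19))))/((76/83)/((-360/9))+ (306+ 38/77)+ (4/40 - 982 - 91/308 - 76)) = -3015390/96085469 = -0.03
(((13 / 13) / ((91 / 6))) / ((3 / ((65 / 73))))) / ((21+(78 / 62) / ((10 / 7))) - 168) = -3100 / 23146767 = -0.00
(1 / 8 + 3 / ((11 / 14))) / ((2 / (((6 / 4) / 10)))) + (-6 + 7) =4561 / 3520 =1.30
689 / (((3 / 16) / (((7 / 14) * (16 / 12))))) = 22048 / 9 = 2449.78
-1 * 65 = -65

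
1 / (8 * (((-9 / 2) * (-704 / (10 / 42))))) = 5 / 532224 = 0.00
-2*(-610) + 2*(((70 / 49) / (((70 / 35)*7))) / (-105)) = 1255378 / 1029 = 1220.00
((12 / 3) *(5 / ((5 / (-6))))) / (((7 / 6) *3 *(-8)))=6 / 7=0.86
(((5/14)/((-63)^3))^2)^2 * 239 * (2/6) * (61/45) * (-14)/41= -1822375/11874581740093915397942043048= -0.00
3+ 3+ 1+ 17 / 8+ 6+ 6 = 169 / 8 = 21.12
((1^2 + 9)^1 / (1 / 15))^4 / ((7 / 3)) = 1518750000 / 7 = 216964285.71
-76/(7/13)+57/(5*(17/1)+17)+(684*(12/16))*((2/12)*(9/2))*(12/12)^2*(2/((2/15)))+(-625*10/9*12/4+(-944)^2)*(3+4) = 8895011047/1428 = 6228999.33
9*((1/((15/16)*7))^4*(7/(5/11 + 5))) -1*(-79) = 2286489599/28940625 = 79.01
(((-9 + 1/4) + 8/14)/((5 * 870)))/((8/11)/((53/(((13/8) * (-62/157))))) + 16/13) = -272487787/177099392400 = -0.00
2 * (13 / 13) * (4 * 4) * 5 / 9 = 17.78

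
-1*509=-509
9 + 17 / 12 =125 / 12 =10.42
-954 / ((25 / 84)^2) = -6731424 / 625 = -10770.28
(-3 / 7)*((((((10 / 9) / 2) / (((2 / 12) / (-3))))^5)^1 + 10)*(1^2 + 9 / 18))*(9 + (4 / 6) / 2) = 599940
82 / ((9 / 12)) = 328 / 3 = 109.33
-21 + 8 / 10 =-101 / 5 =-20.20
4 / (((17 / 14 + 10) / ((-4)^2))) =896 / 157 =5.71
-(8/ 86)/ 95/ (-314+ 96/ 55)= 22/ 7015579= 0.00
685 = 685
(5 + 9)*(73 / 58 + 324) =132055 / 29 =4553.62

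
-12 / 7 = -1.71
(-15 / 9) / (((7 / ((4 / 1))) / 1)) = -20 / 21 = -0.95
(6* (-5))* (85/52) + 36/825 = -350313/7150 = -48.99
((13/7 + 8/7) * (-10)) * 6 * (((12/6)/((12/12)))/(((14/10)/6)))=-10800/7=-1542.86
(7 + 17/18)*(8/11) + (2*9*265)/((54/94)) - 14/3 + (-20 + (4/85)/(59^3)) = 1301609950436/157114935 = 8284.44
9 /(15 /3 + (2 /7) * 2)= 21 /13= 1.62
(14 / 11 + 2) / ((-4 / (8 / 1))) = -72 / 11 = -6.55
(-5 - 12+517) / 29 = 500 / 29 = 17.24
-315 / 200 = -63 / 40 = -1.58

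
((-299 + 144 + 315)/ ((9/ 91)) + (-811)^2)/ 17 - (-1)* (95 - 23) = 5945065/ 153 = 38856.63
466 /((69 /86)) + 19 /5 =201691 /345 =584.61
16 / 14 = 8 / 7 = 1.14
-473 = -473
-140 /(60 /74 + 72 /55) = -142450 /2157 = -66.04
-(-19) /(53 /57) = 1083 /53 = 20.43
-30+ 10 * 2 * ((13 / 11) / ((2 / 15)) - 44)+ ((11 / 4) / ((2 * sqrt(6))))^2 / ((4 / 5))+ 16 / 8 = -12339713 / 16896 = -730.33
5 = 5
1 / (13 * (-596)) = -1 / 7748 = -0.00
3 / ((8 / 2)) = 3 / 4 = 0.75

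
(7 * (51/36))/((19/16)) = 476/57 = 8.35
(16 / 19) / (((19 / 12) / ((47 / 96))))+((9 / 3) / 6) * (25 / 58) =19929 / 41876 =0.48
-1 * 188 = -188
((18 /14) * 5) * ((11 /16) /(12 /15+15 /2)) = 2475 /4648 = 0.53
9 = 9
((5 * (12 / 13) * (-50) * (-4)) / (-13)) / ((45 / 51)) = -13600 / 169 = -80.47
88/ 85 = 1.04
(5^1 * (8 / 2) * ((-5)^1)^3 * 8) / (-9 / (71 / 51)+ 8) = -1420000 / 109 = -13027.52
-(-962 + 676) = 286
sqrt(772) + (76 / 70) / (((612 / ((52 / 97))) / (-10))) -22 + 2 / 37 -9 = -118987171 / 3843819 + 2* sqrt(193) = -3.17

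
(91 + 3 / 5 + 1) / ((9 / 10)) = 926 / 9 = 102.89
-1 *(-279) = 279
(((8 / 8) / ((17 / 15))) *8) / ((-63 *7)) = -40 / 2499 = -0.02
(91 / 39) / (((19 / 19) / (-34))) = -238 / 3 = -79.33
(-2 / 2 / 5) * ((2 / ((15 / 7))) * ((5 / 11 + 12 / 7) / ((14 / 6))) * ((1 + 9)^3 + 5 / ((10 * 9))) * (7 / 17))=-3006167 / 42075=-71.45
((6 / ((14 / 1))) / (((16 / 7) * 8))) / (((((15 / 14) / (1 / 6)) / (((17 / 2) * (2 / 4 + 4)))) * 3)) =0.05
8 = 8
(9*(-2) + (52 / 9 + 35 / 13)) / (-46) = 1115 / 5382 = 0.21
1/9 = 0.11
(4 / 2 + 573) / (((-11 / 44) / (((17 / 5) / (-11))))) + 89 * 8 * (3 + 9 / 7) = 289700 / 77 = 3762.34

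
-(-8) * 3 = 24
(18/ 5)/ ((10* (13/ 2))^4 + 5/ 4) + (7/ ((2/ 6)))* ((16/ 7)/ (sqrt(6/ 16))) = 24/ 119004175 + 32* sqrt(6) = 78.38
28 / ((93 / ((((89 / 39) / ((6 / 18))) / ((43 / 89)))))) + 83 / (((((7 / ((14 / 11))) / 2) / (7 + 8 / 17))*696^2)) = 1674419467997 / 392440297392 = 4.27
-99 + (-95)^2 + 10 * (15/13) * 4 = 116638/13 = 8972.15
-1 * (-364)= 364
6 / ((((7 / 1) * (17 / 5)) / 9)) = 270 / 119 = 2.27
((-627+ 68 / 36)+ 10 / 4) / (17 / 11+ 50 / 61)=-7519897 / 28566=-263.25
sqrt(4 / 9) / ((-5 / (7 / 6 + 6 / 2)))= -5 / 9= -0.56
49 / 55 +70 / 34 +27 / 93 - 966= -27905597 / 28985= -962.76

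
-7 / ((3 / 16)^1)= -37.33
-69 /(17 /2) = -138 /17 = -8.12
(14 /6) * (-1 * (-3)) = 7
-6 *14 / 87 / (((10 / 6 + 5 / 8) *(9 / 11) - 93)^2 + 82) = -1792 / 15563981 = -0.00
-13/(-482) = 13/482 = 0.03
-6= -6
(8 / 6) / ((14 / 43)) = 86 / 21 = 4.10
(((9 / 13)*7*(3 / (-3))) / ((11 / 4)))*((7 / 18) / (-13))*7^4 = 126.57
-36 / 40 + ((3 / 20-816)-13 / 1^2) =-3319 / 4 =-829.75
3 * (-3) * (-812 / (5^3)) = 7308 / 125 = 58.46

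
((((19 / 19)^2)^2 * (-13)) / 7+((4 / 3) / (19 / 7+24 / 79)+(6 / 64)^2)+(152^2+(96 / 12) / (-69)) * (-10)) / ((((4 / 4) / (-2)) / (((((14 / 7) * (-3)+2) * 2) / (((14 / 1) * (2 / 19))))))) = -3623636833282139 / 1444579584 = -2508436.97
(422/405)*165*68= 315656/27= 11690.96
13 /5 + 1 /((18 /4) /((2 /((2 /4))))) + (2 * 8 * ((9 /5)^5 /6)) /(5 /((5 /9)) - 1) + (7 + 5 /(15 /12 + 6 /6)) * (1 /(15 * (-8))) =9.71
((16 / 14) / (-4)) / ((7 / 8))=-16 / 49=-0.33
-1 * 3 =-3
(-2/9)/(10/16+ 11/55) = -80/297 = -0.27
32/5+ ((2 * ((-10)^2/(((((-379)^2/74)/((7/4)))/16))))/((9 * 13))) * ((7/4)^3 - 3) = 542680529/84029985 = 6.46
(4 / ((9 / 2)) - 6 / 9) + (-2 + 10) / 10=46 / 45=1.02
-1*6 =-6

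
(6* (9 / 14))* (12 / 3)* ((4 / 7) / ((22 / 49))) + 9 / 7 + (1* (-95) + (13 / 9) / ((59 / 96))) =-977576 / 13629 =-71.73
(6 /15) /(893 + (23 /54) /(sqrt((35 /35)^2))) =108 /241225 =0.00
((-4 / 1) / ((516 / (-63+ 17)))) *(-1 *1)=-46 / 129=-0.36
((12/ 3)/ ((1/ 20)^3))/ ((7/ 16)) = 512000/ 7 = 73142.86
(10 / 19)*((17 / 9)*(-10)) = -1700 / 171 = -9.94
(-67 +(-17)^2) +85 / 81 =223.05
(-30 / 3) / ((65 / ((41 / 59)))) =-82 / 767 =-0.11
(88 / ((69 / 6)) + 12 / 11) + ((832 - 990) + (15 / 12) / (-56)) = -8459953 / 56672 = -149.28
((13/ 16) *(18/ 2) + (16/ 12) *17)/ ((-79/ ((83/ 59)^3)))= -822801493/ 778797168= -1.06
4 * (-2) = -8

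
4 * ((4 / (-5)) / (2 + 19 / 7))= -112 / 165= -0.68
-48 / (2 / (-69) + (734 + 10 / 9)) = -4968 / 76081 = -0.07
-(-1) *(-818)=-818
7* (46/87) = 322/87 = 3.70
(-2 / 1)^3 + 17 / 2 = 1 / 2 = 0.50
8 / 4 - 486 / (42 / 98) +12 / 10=-1130.80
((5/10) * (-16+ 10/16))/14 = -123/224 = -0.55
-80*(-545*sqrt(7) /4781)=43600*sqrt(7) /4781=24.13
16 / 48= 1 / 3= 0.33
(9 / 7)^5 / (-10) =-59049 / 168070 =-0.35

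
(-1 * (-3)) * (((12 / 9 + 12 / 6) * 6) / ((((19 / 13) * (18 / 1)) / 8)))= 1040 / 57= 18.25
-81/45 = -9/5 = -1.80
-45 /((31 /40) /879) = -1582200 /31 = -51038.71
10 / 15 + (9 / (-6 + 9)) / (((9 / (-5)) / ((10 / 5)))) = -8 / 3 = -2.67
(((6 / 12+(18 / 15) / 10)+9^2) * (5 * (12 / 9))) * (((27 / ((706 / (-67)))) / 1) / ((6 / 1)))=-820281 / 3530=-232.37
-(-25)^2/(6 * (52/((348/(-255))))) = 3625/1326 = 2.73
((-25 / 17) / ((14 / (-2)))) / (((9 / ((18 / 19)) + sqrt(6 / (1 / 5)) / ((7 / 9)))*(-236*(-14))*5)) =95 / 31971628-45*sqrt(30) / 111900698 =0.00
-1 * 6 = -6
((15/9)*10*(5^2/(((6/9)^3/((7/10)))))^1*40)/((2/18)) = 354375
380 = 380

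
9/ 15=3/ 5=0.60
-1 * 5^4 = -625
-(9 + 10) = -19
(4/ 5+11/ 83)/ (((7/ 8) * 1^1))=3096/ 2905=1.07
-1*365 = -365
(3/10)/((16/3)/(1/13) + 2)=9/2140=0.00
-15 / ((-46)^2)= -15 / 2116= -0.01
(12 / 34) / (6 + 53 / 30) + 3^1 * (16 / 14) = 96324 / 27727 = 3.47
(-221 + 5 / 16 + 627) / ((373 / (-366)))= -1189683 / 2984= -398.69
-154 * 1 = -154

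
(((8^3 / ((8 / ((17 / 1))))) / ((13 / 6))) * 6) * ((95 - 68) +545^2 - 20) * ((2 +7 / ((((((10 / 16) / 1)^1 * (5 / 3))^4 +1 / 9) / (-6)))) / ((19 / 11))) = -15852594503.59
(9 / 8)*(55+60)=1035 / 8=129.38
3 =3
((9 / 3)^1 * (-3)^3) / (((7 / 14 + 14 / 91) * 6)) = -351 / 17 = -20.65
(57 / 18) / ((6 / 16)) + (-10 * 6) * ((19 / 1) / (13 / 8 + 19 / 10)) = -133228 / 423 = -314.96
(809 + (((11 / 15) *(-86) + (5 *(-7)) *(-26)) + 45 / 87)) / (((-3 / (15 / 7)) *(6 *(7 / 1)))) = -360278 / 12789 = -28.17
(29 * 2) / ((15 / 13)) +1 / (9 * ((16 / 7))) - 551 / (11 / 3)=-791663 / 7920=-99.96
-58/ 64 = -29/ 32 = -0.91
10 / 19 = 0.53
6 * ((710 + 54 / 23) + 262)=134460 / 23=5846.09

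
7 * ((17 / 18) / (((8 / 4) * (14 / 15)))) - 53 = -1187 / 24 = -49.46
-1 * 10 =-10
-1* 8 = -8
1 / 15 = 0.07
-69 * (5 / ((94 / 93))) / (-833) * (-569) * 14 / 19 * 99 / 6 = -602460045 / 212534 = -2834.65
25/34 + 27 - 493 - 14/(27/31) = -441869/918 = -481.34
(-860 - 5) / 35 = -173 / 7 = -24.71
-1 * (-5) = 5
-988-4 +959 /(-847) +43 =-114966 /121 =-950.13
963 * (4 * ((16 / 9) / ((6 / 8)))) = 27392 / 3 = 9130.67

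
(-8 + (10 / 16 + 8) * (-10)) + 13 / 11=-4095 / 44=-93.07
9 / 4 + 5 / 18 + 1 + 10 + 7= 739 / 36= 20.53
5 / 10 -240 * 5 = -2399 / 2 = -1199.50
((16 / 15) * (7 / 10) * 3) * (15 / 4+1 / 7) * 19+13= 4467 / 25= 178.68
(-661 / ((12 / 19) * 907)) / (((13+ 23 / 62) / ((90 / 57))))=-0.14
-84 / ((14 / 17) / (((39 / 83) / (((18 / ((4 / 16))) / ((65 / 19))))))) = -14365 / 6308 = -2.28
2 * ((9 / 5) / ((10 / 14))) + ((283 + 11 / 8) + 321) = 610.42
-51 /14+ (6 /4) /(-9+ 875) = -44145 /12124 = -3.64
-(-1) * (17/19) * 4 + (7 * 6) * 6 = 4856/19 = 255.58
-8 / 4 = -2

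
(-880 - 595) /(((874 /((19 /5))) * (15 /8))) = -236 /69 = -3.42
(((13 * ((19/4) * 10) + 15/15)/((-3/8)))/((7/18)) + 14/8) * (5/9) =-593515/252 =-2355.22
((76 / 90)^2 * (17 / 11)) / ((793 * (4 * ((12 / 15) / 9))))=6137 / 1570140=0.00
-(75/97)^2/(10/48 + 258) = -135000/58307573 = -0.00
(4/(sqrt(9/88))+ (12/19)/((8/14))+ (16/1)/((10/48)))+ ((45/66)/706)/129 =8 * sqrt(22)/3+ 4942950751/63448220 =90.41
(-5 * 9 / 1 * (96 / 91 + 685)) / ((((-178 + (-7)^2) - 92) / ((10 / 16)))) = 87.31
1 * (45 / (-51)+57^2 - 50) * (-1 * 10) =-543680 / 17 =-31981.18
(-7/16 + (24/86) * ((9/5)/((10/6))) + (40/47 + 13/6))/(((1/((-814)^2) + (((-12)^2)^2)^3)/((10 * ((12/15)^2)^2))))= 148178071530368/111933826945969972857346875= 0.00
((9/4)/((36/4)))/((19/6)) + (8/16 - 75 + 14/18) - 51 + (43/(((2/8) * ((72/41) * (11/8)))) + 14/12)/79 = -36771367/297198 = -123.73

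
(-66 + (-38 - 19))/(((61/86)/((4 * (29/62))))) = -613524/1891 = -324.44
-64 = -64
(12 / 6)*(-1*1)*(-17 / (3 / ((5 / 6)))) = 9.44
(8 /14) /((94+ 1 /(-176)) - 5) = 704 /109641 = 0.01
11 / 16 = 0.69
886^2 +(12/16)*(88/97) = 76144678/97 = 784996.68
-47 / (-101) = 47 / 101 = 0.47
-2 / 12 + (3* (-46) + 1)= -823 / 6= -137.17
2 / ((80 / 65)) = 13 / 8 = 1.62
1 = 1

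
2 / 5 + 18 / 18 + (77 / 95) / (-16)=2051 / 1520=1.35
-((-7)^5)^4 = -79792266297612001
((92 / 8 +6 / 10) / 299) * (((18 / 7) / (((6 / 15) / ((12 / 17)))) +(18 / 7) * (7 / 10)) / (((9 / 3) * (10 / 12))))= 456291 / 4447625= 0.10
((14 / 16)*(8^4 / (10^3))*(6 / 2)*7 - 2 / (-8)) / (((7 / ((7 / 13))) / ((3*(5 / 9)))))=37757 / 3900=9.68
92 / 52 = 23 / 13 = 1.77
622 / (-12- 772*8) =-311 / 3094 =-0.10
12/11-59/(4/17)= -249.66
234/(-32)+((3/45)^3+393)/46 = 1528883/1242000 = 1.23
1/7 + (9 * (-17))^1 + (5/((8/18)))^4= 28430455/1792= 15865.21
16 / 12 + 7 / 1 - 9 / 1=-2 / 3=-0.67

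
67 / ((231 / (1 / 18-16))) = -2747 / 594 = -4.62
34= 34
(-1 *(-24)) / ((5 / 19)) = 456 / 5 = 91.20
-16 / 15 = -1.07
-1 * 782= -782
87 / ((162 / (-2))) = -29 / 27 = -1.07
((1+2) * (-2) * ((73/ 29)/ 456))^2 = 5329/ 4857616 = 0.00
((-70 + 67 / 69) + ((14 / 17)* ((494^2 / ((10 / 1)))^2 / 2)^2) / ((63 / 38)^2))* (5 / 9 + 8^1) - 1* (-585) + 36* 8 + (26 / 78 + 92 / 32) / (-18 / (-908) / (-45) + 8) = 980356409838320749142625399517 / 4313352667500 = 227284083962123820.27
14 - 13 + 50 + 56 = 107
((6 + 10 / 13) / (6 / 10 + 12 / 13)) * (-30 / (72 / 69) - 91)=-4790 / 9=-532.22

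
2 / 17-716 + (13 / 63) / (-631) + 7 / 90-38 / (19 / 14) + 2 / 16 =-743.68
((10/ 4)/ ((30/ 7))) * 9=5.25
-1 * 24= -24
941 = 941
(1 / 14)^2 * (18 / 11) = 9 / 1078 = 0.01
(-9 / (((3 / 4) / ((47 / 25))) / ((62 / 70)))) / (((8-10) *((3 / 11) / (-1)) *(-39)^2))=-32054 / 1330875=-0.02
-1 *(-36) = 36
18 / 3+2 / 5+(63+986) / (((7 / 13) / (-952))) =-1854625.60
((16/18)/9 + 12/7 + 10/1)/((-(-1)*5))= 6698/2835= 2.36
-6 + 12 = 6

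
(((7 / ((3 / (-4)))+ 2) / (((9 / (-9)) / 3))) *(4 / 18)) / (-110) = -2 / 45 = -0.04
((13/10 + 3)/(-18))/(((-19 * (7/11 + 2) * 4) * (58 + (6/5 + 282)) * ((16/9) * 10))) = 0.00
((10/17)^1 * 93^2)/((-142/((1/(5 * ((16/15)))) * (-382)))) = 24779385/9656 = 2566.22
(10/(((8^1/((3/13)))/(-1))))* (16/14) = -0.33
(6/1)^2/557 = 36/557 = 0.06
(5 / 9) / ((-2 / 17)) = -85 / 18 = -4.72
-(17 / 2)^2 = -289 / 4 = -72.25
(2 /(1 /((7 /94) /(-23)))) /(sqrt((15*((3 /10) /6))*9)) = -14*sqrt(3) /9729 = -0.00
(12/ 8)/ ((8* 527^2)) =3/ 4443664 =0.00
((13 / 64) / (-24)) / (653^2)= -13 / 654964224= -0.00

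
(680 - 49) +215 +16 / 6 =2546 / 3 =848.67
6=6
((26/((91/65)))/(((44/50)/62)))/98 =50375/3773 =13.35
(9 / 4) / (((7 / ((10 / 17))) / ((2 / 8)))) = 45 / 952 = 0.05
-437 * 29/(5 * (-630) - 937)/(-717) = -12673/2930379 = -0.00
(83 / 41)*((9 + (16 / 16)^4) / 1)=830 / 41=20.24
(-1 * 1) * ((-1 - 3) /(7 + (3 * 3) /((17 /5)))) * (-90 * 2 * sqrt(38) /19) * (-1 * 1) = 3060 * sqrt(38) /779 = 24.21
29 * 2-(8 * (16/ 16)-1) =51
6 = 6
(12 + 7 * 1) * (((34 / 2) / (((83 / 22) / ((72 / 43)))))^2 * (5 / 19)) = 3625585920 / 12737761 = 284.63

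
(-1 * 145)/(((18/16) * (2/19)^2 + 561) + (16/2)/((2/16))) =-104690/451259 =-0.23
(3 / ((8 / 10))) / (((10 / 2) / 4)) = 3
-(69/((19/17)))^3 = -1613964717/6859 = -235306.13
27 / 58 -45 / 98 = 9 / 1421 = 0.01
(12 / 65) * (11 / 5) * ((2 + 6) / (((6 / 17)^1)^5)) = 15618427 / 26325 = 593.29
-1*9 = -9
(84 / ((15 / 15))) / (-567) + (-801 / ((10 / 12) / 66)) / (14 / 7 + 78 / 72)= -20575.02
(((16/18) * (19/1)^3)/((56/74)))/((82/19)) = 4821877/2583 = 1866.77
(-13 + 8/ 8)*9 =-108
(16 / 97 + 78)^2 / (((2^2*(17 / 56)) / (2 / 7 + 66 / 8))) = 404097854 / 9409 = 42948.01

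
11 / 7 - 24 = -157 / 7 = -22.43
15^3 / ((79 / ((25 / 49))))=84375 / 3871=21.80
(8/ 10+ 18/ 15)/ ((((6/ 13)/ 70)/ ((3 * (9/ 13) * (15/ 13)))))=9450/ 13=726.92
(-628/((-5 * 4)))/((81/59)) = 9263/405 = 22.87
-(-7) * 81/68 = 8.34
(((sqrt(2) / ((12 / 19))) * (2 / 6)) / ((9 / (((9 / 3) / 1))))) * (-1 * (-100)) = 475 * sqrt(2) / 27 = 24.88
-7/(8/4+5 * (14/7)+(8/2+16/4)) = -7/20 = -0.35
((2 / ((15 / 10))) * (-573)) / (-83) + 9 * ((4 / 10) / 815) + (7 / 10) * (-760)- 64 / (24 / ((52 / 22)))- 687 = -13573339673 / 11161425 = -1216.09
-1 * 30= -30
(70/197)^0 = 1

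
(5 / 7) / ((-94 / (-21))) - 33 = -3087 / 94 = -32.84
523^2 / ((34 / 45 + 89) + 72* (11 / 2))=12308805 / 21859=563.10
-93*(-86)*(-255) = -2039490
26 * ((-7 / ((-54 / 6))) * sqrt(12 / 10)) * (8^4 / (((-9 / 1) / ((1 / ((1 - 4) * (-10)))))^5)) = -23296 * sqrt(30) / 2017815046875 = -0.00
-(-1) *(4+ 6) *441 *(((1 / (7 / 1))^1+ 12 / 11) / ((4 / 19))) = 568575 / 22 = 25844.32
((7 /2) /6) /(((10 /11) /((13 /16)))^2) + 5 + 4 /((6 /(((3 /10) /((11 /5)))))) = 18777773 /3379200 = 5.56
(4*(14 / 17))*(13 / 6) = 7.14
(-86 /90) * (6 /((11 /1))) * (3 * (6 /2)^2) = -774 /55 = -14.07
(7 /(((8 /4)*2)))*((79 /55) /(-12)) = -553 /2640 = -0.21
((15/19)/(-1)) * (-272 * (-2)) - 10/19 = -430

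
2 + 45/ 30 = 7/ 2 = 3.50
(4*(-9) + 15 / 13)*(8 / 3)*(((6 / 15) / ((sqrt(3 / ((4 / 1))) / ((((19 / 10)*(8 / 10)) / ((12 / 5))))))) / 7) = -45904*sqrt(3) / 20475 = -3.88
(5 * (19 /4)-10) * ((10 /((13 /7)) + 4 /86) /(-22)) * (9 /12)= -11385 /4472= -2.55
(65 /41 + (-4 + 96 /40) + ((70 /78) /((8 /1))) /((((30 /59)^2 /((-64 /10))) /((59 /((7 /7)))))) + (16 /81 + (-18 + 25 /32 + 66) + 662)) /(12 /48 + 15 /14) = 414.04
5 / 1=5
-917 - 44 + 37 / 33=-959.88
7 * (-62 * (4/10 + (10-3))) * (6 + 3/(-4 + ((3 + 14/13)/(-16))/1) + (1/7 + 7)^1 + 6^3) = -1082134856/1475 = -733650.75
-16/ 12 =-4/ 3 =-1.33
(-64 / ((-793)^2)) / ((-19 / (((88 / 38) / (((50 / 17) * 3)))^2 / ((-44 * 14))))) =-101728 / 169835214583125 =-0.00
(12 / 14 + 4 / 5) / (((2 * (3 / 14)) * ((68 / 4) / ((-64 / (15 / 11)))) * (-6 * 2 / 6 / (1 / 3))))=20416 / 11475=1.78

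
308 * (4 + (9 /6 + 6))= 3542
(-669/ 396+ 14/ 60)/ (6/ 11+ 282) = -961/ 186480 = -0.01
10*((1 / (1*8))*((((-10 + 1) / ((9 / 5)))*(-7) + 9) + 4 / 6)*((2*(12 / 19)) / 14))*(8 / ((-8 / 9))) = -6030 / 133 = -45.34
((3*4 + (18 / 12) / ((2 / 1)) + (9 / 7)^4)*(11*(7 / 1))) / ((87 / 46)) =12539945 / 19894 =630.34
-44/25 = -1.76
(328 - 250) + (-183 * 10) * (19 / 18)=-5561 / 3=-1853.67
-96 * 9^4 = -629856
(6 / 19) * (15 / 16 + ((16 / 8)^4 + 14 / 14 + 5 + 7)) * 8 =1437 / 19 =75.63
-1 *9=-9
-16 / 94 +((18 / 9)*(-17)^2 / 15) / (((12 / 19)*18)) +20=1767917 / 76140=23.22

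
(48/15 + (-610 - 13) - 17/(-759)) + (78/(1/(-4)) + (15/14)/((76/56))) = -930.99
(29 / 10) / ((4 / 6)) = 87 / 20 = 4.35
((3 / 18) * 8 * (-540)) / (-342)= 40 / 19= 2.11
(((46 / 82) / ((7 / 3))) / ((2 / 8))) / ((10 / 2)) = 0.19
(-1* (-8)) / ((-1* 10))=-4 / 5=-0.80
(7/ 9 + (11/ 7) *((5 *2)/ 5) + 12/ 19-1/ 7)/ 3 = 754/ 513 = 1.47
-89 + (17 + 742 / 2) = 299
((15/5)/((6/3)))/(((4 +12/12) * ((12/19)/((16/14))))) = 19/35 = 0.54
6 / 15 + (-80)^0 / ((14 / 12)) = 44 / 35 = 1.26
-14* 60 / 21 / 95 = -0.42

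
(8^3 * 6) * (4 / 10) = 6144 / 5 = 1228.80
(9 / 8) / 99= 1 / 88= 0.01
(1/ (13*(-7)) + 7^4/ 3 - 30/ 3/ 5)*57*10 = 41408980/ 91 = 455043.74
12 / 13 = 0.92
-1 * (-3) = 3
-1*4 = -4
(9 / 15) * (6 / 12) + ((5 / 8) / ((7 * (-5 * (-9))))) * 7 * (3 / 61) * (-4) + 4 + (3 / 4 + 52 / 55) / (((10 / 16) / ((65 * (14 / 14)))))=1817986 / 10065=180.62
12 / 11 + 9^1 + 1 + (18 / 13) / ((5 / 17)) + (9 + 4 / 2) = 19161 / 715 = 26.80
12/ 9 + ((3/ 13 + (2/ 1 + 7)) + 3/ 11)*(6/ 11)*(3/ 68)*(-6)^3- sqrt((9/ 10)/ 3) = -3855880/ 80223- sqrt(30)/ 10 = -48.61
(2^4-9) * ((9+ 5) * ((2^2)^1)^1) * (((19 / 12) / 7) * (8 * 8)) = 17024 / 3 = 5674.67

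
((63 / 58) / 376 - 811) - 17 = -828.00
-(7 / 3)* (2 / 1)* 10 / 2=-70 / 3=-23.33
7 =7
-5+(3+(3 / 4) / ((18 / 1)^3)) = -15551 / 7776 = -2.00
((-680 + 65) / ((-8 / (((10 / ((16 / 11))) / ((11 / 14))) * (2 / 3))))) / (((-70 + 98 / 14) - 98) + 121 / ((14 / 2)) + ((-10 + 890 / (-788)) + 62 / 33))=-326512725 / 111375608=-2.93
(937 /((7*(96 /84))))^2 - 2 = 877841 /64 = 13716.27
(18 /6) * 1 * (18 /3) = 18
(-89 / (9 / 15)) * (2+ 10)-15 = -1795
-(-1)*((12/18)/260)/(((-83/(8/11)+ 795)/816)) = 1088/354055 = 0.00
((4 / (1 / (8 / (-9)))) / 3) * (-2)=64 / 27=2.37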